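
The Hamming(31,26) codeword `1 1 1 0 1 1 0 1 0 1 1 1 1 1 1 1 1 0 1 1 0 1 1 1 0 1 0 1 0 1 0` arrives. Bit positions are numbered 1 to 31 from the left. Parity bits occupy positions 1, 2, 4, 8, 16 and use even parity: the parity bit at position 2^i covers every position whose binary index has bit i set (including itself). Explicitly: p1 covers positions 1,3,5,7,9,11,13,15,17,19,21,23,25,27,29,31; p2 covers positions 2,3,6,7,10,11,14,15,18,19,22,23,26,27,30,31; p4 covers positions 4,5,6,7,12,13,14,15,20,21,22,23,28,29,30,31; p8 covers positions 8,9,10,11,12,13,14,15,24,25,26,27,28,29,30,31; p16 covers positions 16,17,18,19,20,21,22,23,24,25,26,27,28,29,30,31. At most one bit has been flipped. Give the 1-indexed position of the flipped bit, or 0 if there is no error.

s1: b1⊕b3⊕b5⊕b7⊕b9⊕b11⊕b13⊕b15⊕b17⊕b19⊕b21⊕b23⊕b25⊕b27⊕b29⊕b31 = 1⊕1⊕1⊕0⊕0⊕1⊕1⊕1⊕1⊕1⊕0⊕1⊕0⊕0⊕0⊕0 = 1
s2: b2⊕b3⊕b6⊕b7⊕b10⊕b11⊕b14⊕b15⊕b18⊕b19⊕b22⊕b23⊕b26⊕b27⊕b30⊕b31 = 1⊕1⊕1⊕0⊕1⊕1⊕1⊕1⊕0⊕1⊕1⊕1⊕1⊕0⊕1⊕0 = 0
s4: b4⊕b5⊕b6⊕b7⊕b12⊕b13⊕b14⊕b15⊕b20⊕b21⊕b22⊕b23⊕b28⊕b29⊕b30⊕b31 = 0⊕1⊕1⊕0⊕1⊕1⊕1⊕1⊕1⊕0⊕1⊕1⊕1⊕0⊕1⊕0 = 1
s8: b8⊕b9⊕b10⊕b11⊕b12⊕b13⊕b14⊕b15⊕b24⊕b25⊕b26⊕b27⊕b28⊕b29⊕b30⊕b31 = 1⊕0⊕1⊕1⊕1⊕1⊕1⊕1⊕1⊕0⊕1⊕0⊕1⊕0⊕1⊕0 = 1
s16: b16⊕b17⊕b18⊕b19⊕b20⊕b21⊕b22⊕b23⊕b24⊕b25⊕b26⊕b27⊕b28⊕b29⊕b30⊕b31 = 1⊕1⊕0⊕1⊕1⊕0⊕1⊕1⊕1⊕0⊕1⊕0⊕1⊕0⊕1⊕0 = 0
Syndrome (s16...s1) = 01101 → position 13.

13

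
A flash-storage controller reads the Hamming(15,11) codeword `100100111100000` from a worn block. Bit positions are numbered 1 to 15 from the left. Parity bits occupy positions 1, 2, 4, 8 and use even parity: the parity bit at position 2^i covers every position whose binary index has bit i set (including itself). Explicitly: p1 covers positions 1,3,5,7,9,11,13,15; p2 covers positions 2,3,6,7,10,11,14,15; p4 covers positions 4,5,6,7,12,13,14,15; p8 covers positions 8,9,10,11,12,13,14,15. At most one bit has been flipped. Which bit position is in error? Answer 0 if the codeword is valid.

9

s1: b1⊕b3⊕b5⊕b7⊕b9⊕b11⊕b13⊕b15 = 1⊕0⊕0⊕1⊕1⊕0⊕0⊕0 = 1
s2: b2⊕b3⊕b6⊕b7⊕b10⊕b11⊕b14⊕b15 = 0⊕0⊕0⊕1⊕1⊕0⊕0⊕0 = 0
s4: b4⊕b5⊕b6⊕b7⊕b12⊕b13⊕b14⊕b15 = 1⊕0⊕0⊕1⊕0⊕0⊕0⊕0 = 0
s8: b8⊕b9⊕b10⊕b11⊕b12⊕b13⊕b14⊕b15 = 1⊕1⊕1⊕0⊕0⊕0⊕0⊕0 = 1
Syndrome (s8...s1) = 1001 → position 9.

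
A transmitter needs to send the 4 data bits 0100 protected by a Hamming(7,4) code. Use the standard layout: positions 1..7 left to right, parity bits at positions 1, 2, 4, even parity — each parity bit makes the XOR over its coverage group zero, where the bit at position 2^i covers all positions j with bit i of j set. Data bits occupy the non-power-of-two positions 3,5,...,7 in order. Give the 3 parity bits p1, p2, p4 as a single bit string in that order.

101

Place data bits at non-power-of-two positions: b3=0, b5=1, b6=0, b7=0.
p1 = XOR of data positions {3,5,7} = 0⊕1⊕0 = 1
p2 = XOR of data positions {3,6,7} = 0⊕0⊕0 = 0
p4 = XOR of data positions {5,6,7} = 1⊕0⊕0 = 1
Parity bits p1,p2,p4 = 101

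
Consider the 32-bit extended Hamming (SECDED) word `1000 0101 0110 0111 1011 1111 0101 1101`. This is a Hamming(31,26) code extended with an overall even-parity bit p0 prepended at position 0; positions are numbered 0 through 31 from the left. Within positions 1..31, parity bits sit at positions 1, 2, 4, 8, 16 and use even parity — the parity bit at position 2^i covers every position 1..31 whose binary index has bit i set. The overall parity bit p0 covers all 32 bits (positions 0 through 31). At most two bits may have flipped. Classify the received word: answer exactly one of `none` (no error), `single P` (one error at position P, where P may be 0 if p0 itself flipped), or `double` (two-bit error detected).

s1: b1⊕b3⊕b5⊕b7⊕b9⊕b11⊕b13⊕b15⊕b17⊕b19⊕b21⊕b23⊕b25⊕b27⊕b29⊕b31 = 0⊕0⊕1⊕1⊕1⊕0⊕1⊕1⊕0⊕1⊕1⊕1⊕1⊕1⊕1⊕1 = 0
s2: b2⊕b3⊕b6⊕b7⊕b10⊕b11⊕b14⊕b15⊕b18⊕b19⊕b22⊕b23⊕b26⊕b27⊕b30⊕b31 = 0⊕0⊕0⊕1⊕1⊕0⊕1⊕1⊕1⊕1⊕1⊕1⊕0⊕1⊕0⊕1 = 0
s4: b4⊕b5⊕b6⊕b7⊕b12⊕b13⊕b14⊕b15⊕b20⊕b21⊕b22⊕b23⊕b28⊕b29⊕b30⊕b31 = 0⊕1⊕0⊕1⊕0⊕1⊕1⊕1⊕1⊕1⊕1⊕1⊕1⊕1⊕0⊕1 = 0
s8: b8⊕b9⊕b10⊕b11⊕b12⊕b13⊕b14⊕b15⊕b24⊕b25⊕b26⊕b27⊕b28⊕b29⊕b30⊕b31 = 0⊕1⊕1⊕0⊕0⊕1⊕1⊕1⊕0⊕1⊕0⊕1⊕1⊕1⊕0⊕1 = 0
s16: b16⊕b17⊕b18⊕b19⊕b20⊕b21⊕b22⊕b23⊕b24⊕b25⊕b26⊕b27⊕b28⊕b29⊕b30⊕b31 = 1⊕0⊕1⊕1⊕1⊕1⊕1⊕1⊕0⊕1⊕0⊕1⊕1⊕1⊕0⊕1 = 0
Syndrome (s16...s1) = 00000 → position 0 (no error).
Overall parity (XOR of all 32 bits, including p0): 1⊕0⊕0⊕0⊕0⊕1⊕0⊕1⊕0⊕1⊕1⊕0⊕0⊕1⊕1⊕1⊕1⊕0⊕1⊕1⊕1⊕1⊕1⊕1⊕0⊕1⊕0⊕1⊕1⊕1⊕0⊕1 = 0
Overall=0, syndrome position=0 → no error.

none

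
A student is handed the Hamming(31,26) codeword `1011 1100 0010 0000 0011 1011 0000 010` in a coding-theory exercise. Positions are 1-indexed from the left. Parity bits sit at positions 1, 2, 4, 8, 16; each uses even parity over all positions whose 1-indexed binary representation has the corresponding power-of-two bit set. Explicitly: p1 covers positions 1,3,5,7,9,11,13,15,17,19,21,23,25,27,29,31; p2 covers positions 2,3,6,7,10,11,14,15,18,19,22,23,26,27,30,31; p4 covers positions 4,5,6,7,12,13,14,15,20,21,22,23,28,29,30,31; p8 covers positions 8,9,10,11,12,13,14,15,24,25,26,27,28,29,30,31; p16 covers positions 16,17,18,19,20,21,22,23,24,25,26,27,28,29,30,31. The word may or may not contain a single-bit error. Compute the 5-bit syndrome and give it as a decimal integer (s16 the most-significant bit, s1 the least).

13

s1: b1⊕b3⊕b5⊕b7⊕b9⊕b11⊕b13⊕b15⊕b17⊕b19⊕b21⊕b23⊕b25⊕b27⊕b29⊕b31 = 1⊕1⊕1⊕0⊕0⊕1⊕0⊕0⊕0⊕1⊕1⊕1⊕0⊕0⊕0⊕0 = 1
s2: b2⊕b3⊕b6⊕b7⊕b10⊕b11⊕b14⊕b15⊕b18⊕b19⊕b22⊕b23⊕b26⊕b27⊕b30⊕b31 = 0⊕1⊕1⊕0⊕0⊕1⊕0⊕0⊕0⊕1⊕0⊕1⊕0⊕0⊕1⊕0 = 0
s4: b4⊕b5⊕b6⊕b7⊕b12⊕b13⊕b14⊕b15⊕b20⊕b21⊕b22⊕b23⊕b28⊕b29⊕b30⊕b31 = 1⊕1⊕1⊕0⊕0⊕0⊕0⊕0⊕1⊕1⊕0⊕1⊕0⊕0⊕1⊕0 = 1
s8: b8⊕b9⊕b10⊕b11⊕b12⊕b13⊕b14⊕b15⊕b24⊕b25⊕b26⊕b27⊕b28⊕b29⊕b30⊕b31 = 0⊕0⊕0⊕1⊕0⊕0⊕0⊕0⊕1⊕0⊕0⊕0⊕0⊕0⊕1⊕0 = 1
s16: b16⊕b17⊕b18⊕b19⊕b20⊕b21⊕b22⊕b23⊕b24⊕b25⊕b26⊕b27⊕b28⊕b29⊕b30⊕b31 = 0⊕0⊕0⊕1⊕1⊕1⊕0⊕1⊕1⊕0⊕0⊕0⊕0⊕0⊕1⊕0 = 0
Syndrome (s16...s1) = 01101 → position 13.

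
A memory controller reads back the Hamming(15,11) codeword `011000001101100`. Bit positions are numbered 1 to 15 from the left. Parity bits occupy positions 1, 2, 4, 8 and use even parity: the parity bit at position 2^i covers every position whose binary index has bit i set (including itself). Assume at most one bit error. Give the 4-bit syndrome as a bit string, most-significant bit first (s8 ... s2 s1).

0011

s1: b1⊕b3⊕b5⊕b7⊕b9⊕b11⊕b13⊕b15 = 0⊕1⊕0⊕0⊕1⊕0⊕1⊕0 = 1
s2: b2⊕b3⊕b6⊕b7⊕b10⊕b11⊕b14⊕b15 = 1⊕1⊕0⊕0⊕1⊕0⊕0⊕0 = 1
s4: b4⊕b5⊕b6⊕b7⊕b12⊕b13⊕b14⊕b15 = 0⊕0⊕0⊕0⊕1⊕1⊕0⊕0 = 0
s8: b8⊕b9⊕b10⊕b11⊕b12⊕b13⊕b14⊕b15 = 0⊕1⊕1⊕0⊕1⊕1⊕0⊕0 = 0
Syndrome (s8...s1) = 0011 → position 3.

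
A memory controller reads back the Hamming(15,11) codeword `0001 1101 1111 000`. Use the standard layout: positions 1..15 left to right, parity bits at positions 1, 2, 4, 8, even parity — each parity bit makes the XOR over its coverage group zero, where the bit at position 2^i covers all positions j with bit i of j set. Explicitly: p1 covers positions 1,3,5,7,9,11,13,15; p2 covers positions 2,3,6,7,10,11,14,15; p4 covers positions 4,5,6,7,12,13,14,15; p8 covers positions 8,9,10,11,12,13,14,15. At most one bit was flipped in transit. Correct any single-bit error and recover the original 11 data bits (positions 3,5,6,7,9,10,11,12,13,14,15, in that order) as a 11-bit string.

01101101000

s1: b1⊕b3⊕b5⊕b7⊕b9⊕b11⊕b13⊕b15 = 0⊕0⊕1⊕0⊕1⊕1⊕0⊕0 = 1
s2: b2⊕b3⊕b6⊕b7⊕b10⊕b11⊕b14⊕b15 = 0⊕0⊕1⊕0⊕1⊕1⊕0⊕0 = 1
s4: b4⊕b5⊕b6⊕b7⊕b12⊕b13⊕b14⊕b15 = 1⊕1⊕1⊕0⊕1⊕0⊕0⊕0 = 0
s8: b8⊕b9⊕b10⊕b11⊕b12⊕b13⊕b14⊕b15 = 1⊕1⊕1⊕1⊕1⊕0⊕0⊕0 = 1
Syndrome (s8...s1) = 1011 → position 11.
Flip bit 11: corrected codeword = 000111011101000
Data bits at positions 3,5,6,7,9,10,11,12,13,14,15: 01101101000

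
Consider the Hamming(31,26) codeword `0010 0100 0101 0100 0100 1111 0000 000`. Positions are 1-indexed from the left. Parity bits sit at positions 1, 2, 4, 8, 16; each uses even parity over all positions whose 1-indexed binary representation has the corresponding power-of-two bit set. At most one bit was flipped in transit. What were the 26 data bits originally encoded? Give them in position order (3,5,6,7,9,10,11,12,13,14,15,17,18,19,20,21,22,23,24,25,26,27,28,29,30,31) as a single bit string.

10100101010011011110000000

s1: b1⊕b3⊕b5⊕b7⊕b9⊕b11⊕b13⊕b15⊕b17⊕b19⊕b21⊕b23⊕b25⊕b27⊕b29⊕b31 = 0⊕1⊕0⊕0⊕0⊕0⊕0⊕0⊕0⊕0⊕1⊕1⊕0⊕0⊕0⊕0 = 1
s2: b2⊕b3⊕b6⊕b7⊕b10⊕b11⊕b14⊕b15⊕b18⊕b19⊕b22⊕b23⊕b26⊕b27⊕b30⊕b31 = 0⊕1⊕1⊕0⊕1⊕0⊕1⊕0⊕1⊕0⊕1⊕1⊕0⊕0⊕0⊕0 = 1
s4: b4⊕b5⊕b6⊕b7⊕b12⊕b13⊕b14⊕b15⊕b20⊕b21⊕b22⊕b23⊕b28⊕b29⊕b30⊕b31 = 0⊕0⊕1⊕0⊕1⊕0⊕1⊕0⊕0⊕1⊕1⊕1⊕0⊕0⊕0⊕0 = 0
s8: b8⊕b9⊕b10⊕b11⊕b12⊕b13⊕b14⊕b15⊕b24⊕b25⊕b26⊕b27⊕b28⊕b29⊕b30⊕b31 = 0⊕0⊕1⊕0⊕1⊕0⊕1⊕0⊕1⊕0⊕0⊕0⊕0⊕0⊕0⊕0 = 0
s16: b16⊕b17⊕b18⊕b19⊕b20⊕b21⊕b22⊕b23⊕b24⊕b25⊕b26⊕b27⊕b28⊕b29⊕b30⊕b31 = 0⊕0⊕1⊕0⊕0⊕1⊕1⊕1⊕1⊕0⊕0⊕0⊕0⊕0⊕0⊕0 = 1
Syndrome (s16...s1) = 10011 → position 19.
Flip bit 19: corrected codeword = 0010010001010100011011110000000
Data bits at positions 3,5,6,7,9,10,11,12,13,14,15,17,18,19,20,21,22,23,24,25,26,27,28,29,30,31: 10100101010011011110000000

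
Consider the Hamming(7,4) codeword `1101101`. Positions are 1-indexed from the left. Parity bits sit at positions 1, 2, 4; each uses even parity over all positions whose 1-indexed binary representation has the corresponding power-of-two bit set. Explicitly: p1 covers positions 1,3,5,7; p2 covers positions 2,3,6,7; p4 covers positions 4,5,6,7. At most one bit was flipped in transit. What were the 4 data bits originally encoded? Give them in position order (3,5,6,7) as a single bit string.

0001

s1: b1⊕b3⊕b5⊕b7 = 1⊕0⊕1⊕1 = 1
s2: b2⊕b3⊕b6⊕b7 = 1⊕0⊕0⊕1 = 0
s4: b4⊕b5⊕b6⊕b7 = 1⊕1⊕0⊕1 = 1
Syndrome (s4...s1) = 101 → position 5.
Flip bit 5: corrected codeword = 1101001
Data bits at positions 3,5,6,7: 0001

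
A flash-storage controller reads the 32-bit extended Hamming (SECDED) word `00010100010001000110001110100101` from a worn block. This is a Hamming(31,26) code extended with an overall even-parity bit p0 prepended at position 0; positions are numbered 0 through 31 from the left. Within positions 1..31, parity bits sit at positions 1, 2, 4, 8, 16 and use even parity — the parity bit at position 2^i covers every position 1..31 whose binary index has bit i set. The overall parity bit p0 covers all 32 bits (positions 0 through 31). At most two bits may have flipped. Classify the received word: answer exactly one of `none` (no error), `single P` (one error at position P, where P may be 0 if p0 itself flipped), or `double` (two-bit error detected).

s1: b1⊕b3⊕b5⊕b7⊕b9⊕b11⊕b13⊕b15⊕b17⊕b19⊕b21⊕b23⊕b25⊕b27⊕b29⊕b31 = 0⊕1⊕1⊕0⊕1⊕0⊕1⊕0⊕1⊕0⊕0⊕1⊕0⊕0⊕1⊕1 = 0
s2: b2⊕b3⊕b6⊕b7⊕b10⊕b11⊕b14⊕b15⊕b18⊕b19⊕b22⊕b23⊕b26⊕b27⊕b30⊕b31 = 0⊕1⊕0⊕0⊕0⊕0⊕0⊕0⊕1⊕0⊕1⊕1⊕1⊕0⊕0⊕1 = 0
s4: b4⊕b5⊕b6⊕b7⊕b12⊕b13⊕b14⊕b15⊕b20⊕b21⊕b22⊕b23⊕b28⊕b29⊕b30⊕b31 = 0⊕1⊕0⊕0⊕0⊕1⊕0⊕0⊕0⊕0⊕1⊕1⊕0⊕1⊕0⊕1 = 0
s8: b8⊕b9⊕b10⊕b11⊕b12⊕b13⊕b14⊕b15⊕b24⊕b25⊕b26⊕b27⊕b28⊕b29⊕b30⊕b31 = 0⊕1⊕0⊕0⊕0⊕1⊕0⊕0⊕1⊕0⊕1⊕0⊕0⊕1⊕0⊕1 = 0
s16: b16⊕b17⊕b18⊕b19⊕b20⊕b21⊕b22⊕b23⊕b24⊕b25⊕b26⊕b27⊕b28⊕b29⊕b30⊕b31 = 0⊕1⊕1⊕0⊕0⊕0⊕1⊕1⊕1⊕0⊕1⊕0⊕0⊕1⊕0⊕1 = 0
Syndrome (s16...s1) = 00000 → position 0 (no error).
Overall parity (XOR of all 32 bits, including p0): 0⊕0⊕0⊕1⊕0⊕1⊕0⊕0⊕0⊕1⊕0⊕0⊕0⊕1⊕0⊕0⊕0⊕1⊕1⊕0⊕0⊕0⊕1⊕1⊕1⊕0⊕1⊕0⊕0⊕1⊕0⊕1 = 0
Overall=0, syndrome position=0 → no error.

none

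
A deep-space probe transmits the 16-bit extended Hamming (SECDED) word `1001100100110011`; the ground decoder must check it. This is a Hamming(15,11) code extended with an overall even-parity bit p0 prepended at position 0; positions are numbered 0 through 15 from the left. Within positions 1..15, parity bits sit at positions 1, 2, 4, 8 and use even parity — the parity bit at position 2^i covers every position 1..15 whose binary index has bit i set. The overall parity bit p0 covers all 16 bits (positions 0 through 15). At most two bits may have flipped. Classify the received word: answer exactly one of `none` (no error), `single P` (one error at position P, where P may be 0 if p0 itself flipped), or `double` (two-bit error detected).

s1: b1⊕b3⊕b5⊕b7⊕b9⊕b11⊕b13⊕b15 = 0⊕1⊕0⊕1⊕0⊕1⊕0⊕1 = 0
s2: b2⊕b3⊕b6⊕b7⊕b10⊕b11⊕b14⊕b15 = 0⊕1⊕0⊕1⊕1⊕1⊕1⊕1 = 0
s4: b4⊕b5⊕b6⊕b7⊕b12⊕b13⊕b14⊕b15 = 1⊕0⊕0⊕1⊕0⊕0⊕1⊕1 = 0
s8: b8⊕b9⊕b10⊕b11⊕b12⊕b13⊕b14⊕b15 = 0⊕0⊕1⊕1⊕0⊕0⊕1⊕1 = 0
Syndrome (s8...s1) = 0000 → position 0 (no error).
Overall parity (XOR of all 16 bits, including p0): 1⊕0⊕0⊕1⊕1⊕0⊕0⊕1⊕0⊕0⊕1⊕1⊕0⊕0⊕1⊕1 = 0
Overall=0, syndrome position=0 → no error.

none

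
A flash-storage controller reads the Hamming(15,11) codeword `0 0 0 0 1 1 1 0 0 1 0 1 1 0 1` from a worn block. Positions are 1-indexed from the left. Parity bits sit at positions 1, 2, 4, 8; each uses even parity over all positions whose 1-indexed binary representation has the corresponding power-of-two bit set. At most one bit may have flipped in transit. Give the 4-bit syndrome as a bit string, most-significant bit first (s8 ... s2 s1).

s1: b1⊕b3⊕b5⊕b7⊕b9⊕b11⊕b13⊕b15 = 0⊕0⊕1⊕1⊕0⊕0⊕1⊕1 = 0
s2: b2⊕b3⊕b6⊕b7⊕b10⊕b11⊕b14⊕b15 = 0⊕0⊕1⊕1⊕1⊕0⊕0⊕1 = 0
s4: b4⊕b5⊕b6⊕b7⊕b12⊕b13⊕b14⊕b15 = 0⊕1⊕1⊕1⊕1⊕1⊕0⊕1 = 0
s8: b8⊕b9⊕b10⊕b11⊕b12⊕b13⊕b14⊕b15 = 0⊕0⊕1⊕0⊕1⊕1⊕0⊕1 = 0
Syndrome (s8...s1) = 0000 → position 0 (no error).

0000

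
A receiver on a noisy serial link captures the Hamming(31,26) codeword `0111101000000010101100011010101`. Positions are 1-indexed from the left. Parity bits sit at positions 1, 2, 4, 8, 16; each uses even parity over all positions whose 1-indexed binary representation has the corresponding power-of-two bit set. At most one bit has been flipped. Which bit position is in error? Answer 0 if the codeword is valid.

6

s1: b1⊕b3⊕b5⊕b7⊕b9⊕b11⊕b13⊕b15⊕b17⊕b19⊕b21⊕b23⊕b25⊕b27⊕b29⊕b31 = 0⊕1⊕1⊕1⊕0⊕0⊕0⊕1⊕1⊕1⊕0⊕0⊕1⊕1⊕1⊕1 = 0
s2: b2⊕b3⊕b6⊕b7⊕b10⊕b11⊕b14⊕b15⊕b18⊕b19⊕b22⊕b23⊕b26⊕b27⊕b30⊕b31 = 1⊕1⊕0⊕1⊕0⊕0⊕0⊕1⊕0⊕1⊕0⊕0⊕0⊕1⊕0⊕1 = 1
s4: b4⊕b5⊕b6⊕b7⊕b12⊕b13⊕b14⊕b15⊕b20⊕b21⊕b22⊕b23⊕b28⊕b29⊕b30⊕b31 = 1⊕1⊕0⊕1⊕0⊕0⊕0⊕1⊕1⊕0⊕0⊕0⊕0⊕1⊕0⊕1 = 1
s8: b8⊕b9⊕b10⊕b11⊕b12⊕b13⊕b14⊕b15⊕b24⊕b25⊕b26⊕b27⊕b28⊕b29⊕b30⊕b31 = 0⊕0⊕0⊕0⊕0⊕0⊕0⊕1⊕1⊕1⊕0⊕1⊕0⊕1⊕0⊕1 = 0
s16: b16⊕b17⊕b18⊕b19⊕b20⊕b21⊕b22⊕b23⊕b24⊕b25⊕b26⊕b27⊕b28⊕b29⊕b30⊕b31 = 0⊕1⊕0⊕1⊕1⊕0⊕0⊕0⊕1⊕1⊕0⊕1⊕0⊕1⊕0⊕1 = 0
Syndrome (s16...s1) = 00110 → position 6.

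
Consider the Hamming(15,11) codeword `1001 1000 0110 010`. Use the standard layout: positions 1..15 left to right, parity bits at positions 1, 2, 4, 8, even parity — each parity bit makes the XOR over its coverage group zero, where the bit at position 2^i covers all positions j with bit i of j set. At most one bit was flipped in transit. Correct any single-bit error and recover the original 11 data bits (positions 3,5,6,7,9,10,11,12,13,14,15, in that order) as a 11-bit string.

01000110011

s1: b1⊕b3⊕b5⊕b7⊕b9⊕b11⊕b13⊕b15 = 1⊕0⊕1⊕0⊕0⊕1⊕0⊕0 = 1
s2: b2⊕b3⊕b6⊕b7⊕b10⊕b11⊕b14⊕b15 = 0⊕0⊕0⊕0⊕1⊕1⊕1⊕0 = 1
s4: b4⊕b5⊕b6⊕b7⊕b12⊕b13⊕b14⊕b15 = 1⊕1⊕0⊕0⊕0⊕0⊕1⊕0 = 1
s8: b8⊕b9⊕b10⊕b11⊕b12⊕b13⊕b14⊕b15 = 0⊕0⊕1⊕1⊕0⊕0⊕1⊕0 = 1
Syndrome (s8...s1) = 1111 → position 15.
Flip bit 15: corrected codeword = 100110000110011
Data bits at positions 3,5,6,7,9,10,11,12,13,14,15: 01000110011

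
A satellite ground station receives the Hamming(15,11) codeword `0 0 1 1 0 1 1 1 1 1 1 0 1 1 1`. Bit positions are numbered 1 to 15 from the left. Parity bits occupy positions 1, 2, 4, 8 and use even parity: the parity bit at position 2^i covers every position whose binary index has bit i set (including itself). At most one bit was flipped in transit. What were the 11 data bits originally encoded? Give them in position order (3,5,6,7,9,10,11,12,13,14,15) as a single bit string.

10111010111

s1: b1⊕b3⊕b5⊕b7⊕b9⊕b11⊕b13⊕b15 = 0⊕1⊕0⊕1⊕1⊕1⊕1⊕1 = 0
s2: b2⊕b3⊕b6⊕b7⊕b10⊕b11⊕b14⊕b15 = 0⊕1⊕1⊕1⊕1⊕1⊕1⊕1 = 1
s4: b4⊕b5⊕b6⊕b7⊕b12⊕b13⊕b14⊕b15 = 1⊕0⊕1⊕1⊕0⊕1⊕1⊕1 = 0
s8: b8⊕b9⊕b10⊕b11⊕b12⊕b13⊕b14⊕b15 = 1⊕1⊕1⊕1⊕0⊕1⊕1⊕1 = 1
Syndrome (s8...s1) = 1010 → position 10.
Flip bit 10: corrected codeword = 001101111010111
Data bits at positions 3,5,6,7,9,10,11,12,13,14,15: 10111010111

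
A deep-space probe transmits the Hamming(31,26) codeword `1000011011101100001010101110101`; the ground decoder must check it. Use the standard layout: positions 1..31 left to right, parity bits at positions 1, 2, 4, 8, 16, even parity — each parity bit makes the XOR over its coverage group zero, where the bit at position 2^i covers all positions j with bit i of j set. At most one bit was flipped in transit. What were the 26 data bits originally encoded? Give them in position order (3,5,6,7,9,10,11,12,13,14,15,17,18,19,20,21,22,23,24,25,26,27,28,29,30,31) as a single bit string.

s1: b1⊕b3⊕b5⊕b7⊕b9⊕b11⊕b13⊕b15⊕b17⊕b19⊕b21⊕b23⊕b25⊕b27⊕b29⊕b31 = 1⊕0⊕0⊕1⊕1⊕1⊕1⊕0⊕0⊕1⊕1⊕1⊕1⊕1⊕1⊕1 = 0
s2: b2⊕b3⊕b6⊕b7⊕b10⊕b11⊕b14⊕b15⊕b18⊕b19⊕b22⊕b23⊕b26⊕b27⊕b30⊕b31 = 0⊕0⊕1⊕1⊕1⊕1⊕1⊕0⊕0⊕1⊕0⊕1⊕1⊕1⊕0⊕1 = 0
s4: b4⊕b5⊕b6⊕b7⊕b12⊕b13⊕b14⊕b15⊕b20⊕b21⊕b22⊕b23⊕b28⊕b29⊕b30⊕b31 = 0⊕0⊕1⊕1⊕0⊕1⊕1⊕0⊕0⊕1⊕0⊕1⊕0⊕1⊕0⊕1 = 0
s8: b8⊕b9⊕b10⊕b11⊕b12⊕b13⊕b14⊕b15⊕b24⊕b25⊕b26⊕b27⊕b28⊕b29⊕b30⊕b31 = 0⊕1⊕1⊕1⊕0⊕1⊕1⊕0⊕0⊕1⊕1⊕1⊕0⊕1⊕0⊕1 = 0
s16: b16⊕b17⊕b18⊕b19⊕b20⊕b21⊕b22⊕b23⊕b24⊕b25⊕b26⊕b27⊕b28⊕b29⊕b30⊕b31 = 0⊕0⊕0⊕1⊕0⊕1⊕0⊕1⊕0⊕1⊕1⊕1⊕0⊕1⊕0⊕1 = 0
Syndrome (s16...s1) = 00000 → position 0 (no error).
No correction needed.
Data bits at positions 3,5,6,7,9,10,11,12,13,14,15,17,18,19,20,21,22,23,24,25,26,27,28,29,30,31: 00111110110001010101110101

00111110110001010101110101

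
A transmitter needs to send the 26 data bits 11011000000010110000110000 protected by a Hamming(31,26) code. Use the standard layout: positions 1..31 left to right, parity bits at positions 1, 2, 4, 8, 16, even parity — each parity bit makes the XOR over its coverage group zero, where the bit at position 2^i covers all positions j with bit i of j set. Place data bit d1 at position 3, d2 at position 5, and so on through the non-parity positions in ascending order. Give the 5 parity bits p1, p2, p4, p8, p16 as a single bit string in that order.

01011

Place data bits at non-power-of-two positions: b3=1, b5=1, b6=0, b7=1, b9=1, b10=0, b11=0, b12=0, b13=0, b14=0, b15=0, b17=0, b18=1, b19=0, b20=1, b21=1, b22=0, b23=0, b24=0, b25=0, b26=1, b27=1, b28=0, b29=0, b30=0, b31=0.
p1 = XOR of data positions {3,5,7,9,11,13,15,17,19,21,23,25,27,29,31} = 1⊕1⊕1⊕1⊕0⊕0⊕0⊕0⊕0⊕1⊕0⊕0⊕1⊕0⊕0 = 0
p2 = XOR of data positions {3,6,7,10,11,14,15,18,19,22,23,26,27,30,31} = 1⊕0⊕1⊕0⊕0⊕0⊕0⊕1⊕0⊕0⊕0⊕1⊕1⊕0⊕0 = 1
p4 = XOR of data positions {5,6,7,12,13,14,15,20,21,22,23,28,29,30,31} = 1⊕0⊕1⊕0⊕0⊕0⊕0⊕1⊕1⊕0⊕0⊕0⊕0⊕0⊕0 = 0
p8 = XOR of data positions {9,10,11,12,13,14,15,24,25,26,27,28,29,30,31} = 1⊕0⊕0⊕0⊕0⊕0⊕0⊕0⊕0⊕1⊕1⊕0⊕0⊕0⊕0 = 1
p16 = XOR of data positions {17,18,19,20,21,22,23,24,25,26,27,28,29,30,31} = 0⊕1⊕0⊕1⊕1⊕0⊕0⊕0⊕0⊕1⊕1⊕0⊕0⊕0⊕0 = 1
Parity bits p1,p2,p4,p8,p16 = 01011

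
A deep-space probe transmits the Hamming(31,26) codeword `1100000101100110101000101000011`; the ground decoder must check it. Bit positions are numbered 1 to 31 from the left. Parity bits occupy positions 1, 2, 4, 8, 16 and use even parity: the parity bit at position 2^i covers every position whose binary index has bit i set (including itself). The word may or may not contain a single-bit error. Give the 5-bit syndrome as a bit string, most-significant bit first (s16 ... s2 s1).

s1: b1⊕b3⊕b5⊕b7⊕b9⊕b11⊕b13⊕b15⊕b17⊕b19⊕b21⊕b23⊕b25⊕b27⊕b29⊕b31 = 1⊕0⊕0⊕0⊕0⊕1⊕0⊕1⊕1⊕1⊕0⊕1⊕1⊕0⊕0⊕1 = 0
s2: b2⊕b3⊕b6⊕b7⊕b10⊕b11⊕b14⊕b15⊕b18⊕b19⊕b22⊕b23⊕b26⊕b27⊕b30⊕b31 = 1⊕0⊕0⊕0⊕1⊕1⊕1⊕1⊕0⊕1⊕0⊕1⊕0⊕0⊕1⊕1 = 1
s4: b4⊕b5⊕b6⊕b7⊕b12⊕b13⊕b14⊕b15⊕b20⊕b21⊕b22⊕b23⊕b28⊕b29⊕b30⊕b31 = 0⊕0⊕0⊕0⊕0⊕0⊕1⊕1⊕0⊕0⊕0⊕1⊕0⊕0⊕1⊕1 = 1
s8: b8⊕b9⊕b10⊕b11⊕b12⊕b13⊕b14⊕b15⊕b24⊕b25⊕b26⊕b27⊕b28⊕b29⊕b30⊕b31 = 1⊕0⊕1⊕1⊕0⊕0⊕1⊕1⊕0⊕1⊕0⊕0⊕0⊕0⊕1⊕1 = 0
s16: b16⊕b17⊕b18⊕b19⊕b20⊕b21⊕b22⊕b23⊕b24⊕b25⊕b26⊕b27⊕b28⊕b29⊕b30⊕b31 = 0⊕1⊕0⊕1⊕0⊕0⊕0⊕1⊕0⊕1⊕0⊕0⊕0⊕0⊕1⊕1 = 0
Syndrome (s16...s1) = 00110 → position 6.

00110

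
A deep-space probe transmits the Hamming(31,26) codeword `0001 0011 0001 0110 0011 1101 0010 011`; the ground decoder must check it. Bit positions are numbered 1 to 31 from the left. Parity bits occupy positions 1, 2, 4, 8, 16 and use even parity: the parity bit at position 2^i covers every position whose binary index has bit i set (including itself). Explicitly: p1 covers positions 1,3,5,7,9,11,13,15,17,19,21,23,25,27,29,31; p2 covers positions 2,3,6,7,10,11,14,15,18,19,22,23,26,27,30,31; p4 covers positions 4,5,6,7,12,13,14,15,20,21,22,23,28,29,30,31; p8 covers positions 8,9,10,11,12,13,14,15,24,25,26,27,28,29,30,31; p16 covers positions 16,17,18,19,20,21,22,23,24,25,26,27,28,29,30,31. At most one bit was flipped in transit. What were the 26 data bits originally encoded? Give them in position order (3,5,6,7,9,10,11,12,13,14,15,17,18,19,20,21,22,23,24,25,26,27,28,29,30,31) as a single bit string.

s1: b1⊕b3⊕b5⊕b7⊕b9⊕b11⊕b13⊕b15⊕b17⊕b19⊕b21⊕b23⊕b25⊕b27⊕b29⊕b31 = 0⊕0⊕0⊕1⊕0⊕0⊕0⊕1⊕0⊕1⊕1⊕0⊕0⊕1⊕0⊕1 = 0
s2: b2⊕b3⊕b6⊕b7⊕b10⊕b11⊕b14⊕b15⊕b18⊕b19⊕b22⊕b23⊕b26⊕b27⊕b30⊕b31 = 0⊕0⊕0⊕1⊕0⊕0⊕1⊕1⊕0⊕1⊕1⊕0⊕0⊕1⊕1⊕1 = 0
s4: b4⊕b5⊕b6⊕b7⊕b12⊕b13⊕b14⊕b15⊕b20⊕b21⊕b22⊕b23⊕b28⊕b29⊕b30⊕b31 = 1⊕0⊕0⊕1⊕1⊕0⊕1⊕1⊕1⊕1⊕1⊕0⊕0⊕0⊕1⊕1 = 0
s8: b8⊕b9⊕b10⊕b11⊕b12⊕b13⊕b14⊕b15⊕b24⊕b25⊕b26⊕b27⊕b28⊕b29⊕b30⊕b31 = 1⊕0⊕0⊕0⊕1⊕0⊕1⊕1⊕1⊕0⊕0⊕1⊕0⊕0⊕1⊕1 = 0
s16: b16⊕b17⊕b18⊕b19⊕b20⊕b21⊕b22⊕b23⊕b24⊕b25⊕b26⊕b27⊕b28⊕b29⊕b30⊕b31 = 0⊕0⊕0⊕1⊕1⊕1⊕1⊕0⊕1⊕0⊕0⊕1⊕0⊕0⊕1⊕1 = 0
Syndrome (s16...s1) = 00000 → position 0 (no error).
No correction needed.
Data bits at positions 3,5,6,7,9,10,11,12,13,14,15,17,18,19,20,21,22,23,24,25,26,27,28,29,30,31: 00010001011001111010010011

00010001011001111010010011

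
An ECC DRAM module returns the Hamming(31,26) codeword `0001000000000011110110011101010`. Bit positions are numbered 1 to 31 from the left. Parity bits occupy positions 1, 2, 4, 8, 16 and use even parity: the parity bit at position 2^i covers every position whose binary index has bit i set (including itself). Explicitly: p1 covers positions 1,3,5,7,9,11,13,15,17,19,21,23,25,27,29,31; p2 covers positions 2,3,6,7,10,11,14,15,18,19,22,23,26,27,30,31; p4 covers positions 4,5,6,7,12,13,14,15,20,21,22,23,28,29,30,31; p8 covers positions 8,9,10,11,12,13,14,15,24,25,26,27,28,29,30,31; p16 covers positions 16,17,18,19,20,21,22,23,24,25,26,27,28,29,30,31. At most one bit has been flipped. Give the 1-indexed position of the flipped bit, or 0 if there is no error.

0

s1: b1⊕b3⊕b5⊕b7⊕b9⊕b11⊕b13⊕b15⊕b17⊕b19⊕b21⊕b23⊕b25⊕b27⊕b29⊕b31 = 0⊕0⊕0⊕0⊕0⊕0⊕0⊕1⊕1⊕0⊕1⊕0⊕1⊕0⊕0⊕0 = 0
s2: b2⊕b3⊕b6⊕b7⊕b10⊕b11⊕b14⊕b15⊕b18⊕b19⊕b22⊕b23⊕b26⊕b27⊕b30⊕b31 = 0⊕0⊕0⊕0⊕0⊕0⊕0⊕1⊕1⊕0⊕0⊕0⊕1⊕0⊕1⊕0 = 0
s4: b4⊕b5⊕b6⊕b7⊕b12⊕b13⊕b14⊕b15⊕b20⊕b21⊕b22⊕b23⊕b28⊕b29⊕b30⊕b31 = 1⊕0⊕0⊕0⊕0⊕0⊕0⊕1⊕1⊕1⊕0⊕0⊕1⊕0⊕1⊕0 = 0
s8: b8⊕b9⊕b10⊕b11⊕b12⊕b13⊕b14⊕b15⊕b24⊕b25⊕b26⊕b27⊕b28⊕b29⊕b30⊕b31 = 0⊕0⊕0⊕0⊕0⊕0⊕0⊕1⊕1⊕1⊕1⊕0⊕1⊕0⊕1⊕0 = 0
s16: b16⊕b17⊕b18⊕b19⊕b20⊕b21⊕b22⊕b23⊕b24⊕b25⊕b26⊕b27⊕b28⊕b29⊕b30⊕b31 = 1⊕1⊕1⊕0⊕1⊕1⊕0⊕0⊕1⊕1⊕1⊕0⊕1⊕0⊕1⊕0 = 0
Syndrome (s16...s1) = 00000 → position 0 (no error).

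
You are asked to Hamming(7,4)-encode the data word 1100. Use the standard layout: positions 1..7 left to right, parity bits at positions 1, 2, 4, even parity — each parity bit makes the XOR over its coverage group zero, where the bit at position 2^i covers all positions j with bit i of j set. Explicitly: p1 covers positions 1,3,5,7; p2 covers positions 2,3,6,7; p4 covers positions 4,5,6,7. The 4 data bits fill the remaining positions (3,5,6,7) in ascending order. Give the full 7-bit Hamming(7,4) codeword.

0111100

Place data bits at non-power-of-two positions: b3=1, b5=1, b6=0, b7=0.
p1 = XOR of data positions {3,5,7} = 1⊕1⊕0 = 0
p2 = XOR of data positions {3,6,7} = 1⊕0⊕0 = 1
p4 = XOR of data positions {5,6,7} = 1⊕0⊕0 = 1
Codeword b1..b7 = 0111100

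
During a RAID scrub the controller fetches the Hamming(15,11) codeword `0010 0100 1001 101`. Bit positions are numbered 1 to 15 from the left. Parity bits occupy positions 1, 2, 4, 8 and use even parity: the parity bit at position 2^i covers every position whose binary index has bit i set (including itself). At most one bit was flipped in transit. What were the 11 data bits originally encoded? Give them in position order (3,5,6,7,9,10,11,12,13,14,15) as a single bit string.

10101001101

s1: b1⊕b3⊕b5⊕b7⊕b9⊕b11⊕b13⊕b15 = 0⊕1⊕0⊕0⊕1⊕0⊕1⊕1 = 0
s2: b2⊕b3⊕b6⊕b7⊕b10⊕b11⊕b14⊕b15 = 0⊕1⊕1⊕0⊕0⊕0⊕0⊕1 = 1
s4: b4⊕b5⊕b6⊕b7⊕b12⊕b13⊕b14⊕b15 = 0⊕0⊕1⊕0⊕1⊕1⊕0⊕1 = 0
s8: b8⊕b9⊕b10⊕b11⊕b12⊕b13⊕b14⊕b15 = 0⊕1⊕0⊕0⊕1⊕1⊕0⊕1 = 0
Syndrome (s8...s1) = 0010 → position 2.
Flip bit 2: corrected codeword = 011001001001101
Data bits at positions 3,5,6,7,9,10,11,12,13,14,15: 10101001101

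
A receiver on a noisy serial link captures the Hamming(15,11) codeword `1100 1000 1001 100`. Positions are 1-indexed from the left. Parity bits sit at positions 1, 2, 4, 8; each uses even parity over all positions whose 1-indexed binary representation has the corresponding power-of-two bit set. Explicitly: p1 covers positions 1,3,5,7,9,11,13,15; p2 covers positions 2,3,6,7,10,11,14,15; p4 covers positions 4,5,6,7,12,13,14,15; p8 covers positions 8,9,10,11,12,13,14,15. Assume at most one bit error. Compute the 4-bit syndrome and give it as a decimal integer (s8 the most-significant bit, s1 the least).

s1: b1⊕b3⊕b5⊕b7⊕b9⊕b11⊕b13⊕b15 = 1⊕0⊕1⊕0⊕1⊕0⊕1⊕0 = 0
s2: b2⊕b3⊕b6⊕b7⊕b10⊕b11⊕b14⊕b15 = 1⊕0⊕0⊕0⊕0⊕0⊕0⊕0 = 1
s4: b4⊕b5⊕b6⊕b7⊕b12⊕b13⊕b14⊕b15 = 0⊕1⊕0⊕0⊕1⊕1⊕0⊕0 = 1
s8: b8⊕b9⊕b10⊕b11⊕b12⊕b13⊕b14⊕b15 = 0⊕1⊕0⊕0⊕1⊕1⊕0⊕0 = 1
Syndrome (s8...s1) = 1110 → position 14.

14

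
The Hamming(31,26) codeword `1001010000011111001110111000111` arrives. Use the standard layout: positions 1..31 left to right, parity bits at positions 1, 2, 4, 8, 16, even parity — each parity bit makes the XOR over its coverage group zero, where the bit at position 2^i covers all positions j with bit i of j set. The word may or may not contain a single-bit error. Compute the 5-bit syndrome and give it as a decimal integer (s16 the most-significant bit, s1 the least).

s1: b1⊕b3⊕b5⊕b7⊕b9⊕b11⊕b13⊕b15⊕b17⊕b19⊕b21⊕b23⊕b25⊕b27⊕b29⊕b31 = 1⊕0⊕0⊕0⊕0⊕0⊕1⊕1⊕0⊕1⊕1⊕1⊕1⊕0⊕1⊕1 = 1
s2: b2⊕b3⊕b6⊕b7⊕b10⊕b11⊕b14⊕b15⊕b18⊕b19⊕b22⊕b23⊕b26⊕b27⊕b30⊕b31 = 0⊕0⊕1⊕0⊕0⊕0⊕1⊕1⊕0⊕1⊕0⊕1⊕0⊕0⊕1⊕1 = 1
s4: b4⊕b5⊕b6⊕b7⊕b12⊕b13⊕b14⊕b15⊕b20⊕b21⊕b22⊕b23⊕b28⊕b29⊕b30⊕b31 = 1⊕0⊕1⊕0⊕1⊕1⊕1⊕1⊕1⊕1⊕0⊕1⊕0⊕1⊕1⊕1 = 0
s8: b8⊕b9⊕b10⊕b11⊕b12⊕b13⊕b14⊕b15⊕b24⊕b25⊕b26⊕b27⊕b28⊕b29⊕b30⊕b31 = 0⊕0⊕0⊕0⊕1⊕1⊕1⊕1⊕1⊕1⊕0⊕0⊕0⊕1⊕1⊕1 = 1
s16: b16⊕b17⊕b18⊕b19⊕b20⊕b21⊕b22⊕b23⊕b24⊕b25⊕b26⊕b27⊕b28⊕b29⊕b30⊕b31 = 1⊕0⊕0⊕1⊕1⊕1⊕0⊕1⊕1⊕1⊕0⊕0⊕0⊕1⊕1⊕1 = 0
Syndrome (s16...s1) = 01011 → position 11.

11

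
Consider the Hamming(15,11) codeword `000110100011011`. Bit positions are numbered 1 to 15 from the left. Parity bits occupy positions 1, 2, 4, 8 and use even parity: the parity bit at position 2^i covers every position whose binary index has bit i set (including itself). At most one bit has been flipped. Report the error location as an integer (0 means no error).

s1: b1⊕b3⊕b5⊕b7⊕b9⊕b11⊕b13⊕b15 = 0⊕0⊕1⊕1⊕0⊕1⊕0⊕1 = 0
s2: b2⊕b3⊕b6⊕b7⊕b10⊕b11⊕b14⊕b15 = 0⊕0⊕0⊕1⊕0⊕1⊕1⊕1 = 0
s4: b4⊕b5⊕b6⊕b7⊕b12⊕b13⊕b14⊕b15 = 1⊕1⊕0⊕1⊕1⊕0⊕1⊕1 = 0
s8: b8⊕b9⊕b10⊕b11⊕b12⊕b13⊕b14⊕b15 = 0⊕0⊕0⊕1⊕1⊕0⊕1⊕1 = 0
Syndrome (s8...s1) = 0000 → position 0 (no error).

0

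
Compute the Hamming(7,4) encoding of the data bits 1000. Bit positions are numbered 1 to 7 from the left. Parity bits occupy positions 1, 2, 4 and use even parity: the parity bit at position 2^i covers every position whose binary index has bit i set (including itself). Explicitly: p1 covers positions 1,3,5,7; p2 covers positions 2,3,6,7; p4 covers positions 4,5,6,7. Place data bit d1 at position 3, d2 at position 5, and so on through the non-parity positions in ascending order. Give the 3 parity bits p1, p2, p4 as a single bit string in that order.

110

Place data bits at non-power-of-two positions: b3=1, b5=0, b6=0, b7=0.
p1 = XOR of data positions {3,5,7} = 1⊕0⊕0 = 1
p2 = XOR of data positions {3,6,7} = 1⊕0⊕0 = 1
p4 = XOR of data positions {5,6,7} = 0⊕0⊕0 = 0
Parity bits p1,p2,p4 = 110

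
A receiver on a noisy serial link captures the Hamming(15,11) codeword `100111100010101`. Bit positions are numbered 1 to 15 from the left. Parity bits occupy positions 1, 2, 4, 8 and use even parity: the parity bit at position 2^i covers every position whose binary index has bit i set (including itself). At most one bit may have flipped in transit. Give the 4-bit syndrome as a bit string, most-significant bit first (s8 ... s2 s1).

1000

s1: b1⊕b3⊕b5⊕b7⊕b9⊕b11⊕b13⊕b15 = 1⊕0⊕1⊕1⊕0⊕1⊕1⊕1 = 0
s2: b2⊕b3⊕b6⊕b7⊕b10⊕b11⊕b14⊕b15 = 0⊕0⊕1⊕1⊕0⊕1⊕0⊕1 = 0
s4: b4⊕b5⊕b6⊕b7⊕b12⊕b13⊕b14⊕b15 = 1⊕1⊕1⊕1⊕0⊕1⊕0⊕1 = 0
s8: b8⊕b9⊕b10⊕b11⊕b12⊕b13⊕b14⊕b15 = 0⊕0⊕0⊕1⊕0⊕1⊕0⊕1 = 1
Syndrome (s8...s1) = 1000 → position 8.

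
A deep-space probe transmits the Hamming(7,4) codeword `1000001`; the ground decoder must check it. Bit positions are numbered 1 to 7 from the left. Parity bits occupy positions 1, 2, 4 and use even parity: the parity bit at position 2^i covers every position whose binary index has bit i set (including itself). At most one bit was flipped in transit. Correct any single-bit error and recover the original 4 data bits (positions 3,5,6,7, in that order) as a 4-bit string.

s1: b1⊕b3⊕b5⊕b7 = 1⊕0⊕0⊕1 = 0
s2: b2⊕b3⊕b6⊕b7 = 0⊕0⊕0⊕1 = 1
s4: b4⊕b5⊕b6⊕b7 = 0⊕0⊕0⊕1 = 1
Syndrome (s4...s1) = 110 → position 6.
Flip bit 6: corrected codeword = 1000011
Data bits at positions 3,5,6,7: 0011

0011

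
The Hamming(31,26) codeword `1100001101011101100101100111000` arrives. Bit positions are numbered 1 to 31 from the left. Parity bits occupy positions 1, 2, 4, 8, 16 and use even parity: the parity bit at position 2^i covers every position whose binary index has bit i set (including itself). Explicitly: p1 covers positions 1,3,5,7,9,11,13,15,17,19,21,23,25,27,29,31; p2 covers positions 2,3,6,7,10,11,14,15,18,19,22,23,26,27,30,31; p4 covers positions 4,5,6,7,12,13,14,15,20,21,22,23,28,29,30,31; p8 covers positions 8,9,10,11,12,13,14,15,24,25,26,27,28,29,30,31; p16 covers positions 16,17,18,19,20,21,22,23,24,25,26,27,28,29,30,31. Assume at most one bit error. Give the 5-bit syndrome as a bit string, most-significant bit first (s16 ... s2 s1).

s1: b1⊕b3⊕b5⊕b7⊕b9⊕b11⊕b13⊕b15⊕b17⊕b19⊕b21⊕b23⊕b25⊕b27⊕b29⊕b31 = 1⊕0⊕0⊕1⊕0⊕0⊕1⊕0⊕1⊕0⊕0⊕1⊕0⊕1⊕0⊕0 = 0
s2: b2⊕b3⊕b6⊕b7⊕b10⊕b11⊕b14⊕b15⊕b18⊕b19⊕b22⊕b23⊕b26⊕b27⊕b30⊕b31 = 1⊕0⊕0⊕1⊕1⊕0⊕1⊕0⊕0⊕0⊕1⊕1⊕1⊕1⊕0⊕0 = 0
s4: b4⊕b5⊕b6⊕b7⊕b12⊕b13⊕b14⊕b15⊕b20⊕b21⊕b22⊕b23⊕b28⊕b29⊕b30⊕b31 = 0⊕0⊕0⊕1⊕1⊕1⊕1⊕0⊕1⊕0⊕1⊕1⊕1⊕0⊕0⊕0 = 0
s8: b8⊕b9⊕b10⊕b11⊕b12⊕b13⊕b14⊕b15⊕b24⊕b25⊕b26⊕b27⊕b28⊕b29⊕b30⊕b31 = 1⊕0⊕1⊕0⊕1⊕1⊕1⊕0⊕0⊕0⊕1⊕1⊕1⊕0⊕0⊕0 = 0
s16: b16⊕b17⊕b18⊕b19⊕b20⊕b21⊕b22⊕b23⊕b24⊕b25⊕b26⊕b27⊕b28⊕b29⊕b30⊕b31 = 1⊕1⊕0⊕0⊕1⊕0⊕1⊕1⊕0⊕0⊕1⊕1⊕1⊕0⊕0⊕0 = 0
Syndrome (s16...s1) = 00000 → position 0 (no error).

00000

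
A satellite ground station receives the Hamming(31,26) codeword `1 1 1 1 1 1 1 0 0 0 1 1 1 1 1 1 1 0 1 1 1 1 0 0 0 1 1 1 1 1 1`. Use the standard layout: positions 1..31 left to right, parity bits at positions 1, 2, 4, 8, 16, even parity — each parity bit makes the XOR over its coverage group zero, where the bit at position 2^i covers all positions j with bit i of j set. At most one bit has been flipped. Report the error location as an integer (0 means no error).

s1: b1⊕b3⊕b5⊕b7⊕b9⊕b11⊕b13⊕b15⊕b17⊕b19⊕b21⊕b23⊕b25⊕b27⊕b29⊕b31 = 1⊕1⊕1⊕1⊕0⊕1⊕1⊕1⊕1⊕1⊕1⊕0⊕0⊕1⊕1⊕1 = 1
s2: b2⊕b3⊕b6⊕b7⊕b10⊕b11⊕b14⊕b15⊕b18⊕b19⊕b22⊕b23⊕b26⊕b27⊕b30⊕b31 = 1⊕1⊕1⊕1⊕0⊕1⊕1⊕1⊕0⊕1⊕1⊕0⊕1⊕1⊕1⊕1 = 1
s4: b4⊕b5⊕b6⊕b7⊕b12⊕b13⊕b14⊕b15⊕b20⊕b21⊕b22⊕b23⊕b28⊕b29⊕b30⊕b31 = 1⊕1⊕1⊕1⊕1⊕1⊕1⊕1⊕1⊕1⊕1⊕0⊕1⊕1⊕1⊕1 = 1
s8: b8⊕b9⊕b10⊕b11⊕b12⊕b13⊕b14⊕b15⊕b24⊕b25⊕b26⊕b27⊕b28⊕b29⊕b30⊕b31 = 0⊕0⊕0⊕1⊕1⊕1⊕1⊕1⊕0⊕0⊕1⊕1⊕1⊕1⊕1⊕1 = 1
s16: b16⊕b17⊕b18⊕b19⊕b20⊕b21⊕b22⊕b23⊕b24⊕b25⊕b26⊕b27⊕b28⊕b29⊕b30⊕b31 = 1⊕1⊕0⊕1⊕1⊕1⊕1⊕0⊕0⊕0⊕1⊕1⊕1⊕1⊕1⊕1 = 0
Syndrome (s16...s1) = 01111 → position 15.

15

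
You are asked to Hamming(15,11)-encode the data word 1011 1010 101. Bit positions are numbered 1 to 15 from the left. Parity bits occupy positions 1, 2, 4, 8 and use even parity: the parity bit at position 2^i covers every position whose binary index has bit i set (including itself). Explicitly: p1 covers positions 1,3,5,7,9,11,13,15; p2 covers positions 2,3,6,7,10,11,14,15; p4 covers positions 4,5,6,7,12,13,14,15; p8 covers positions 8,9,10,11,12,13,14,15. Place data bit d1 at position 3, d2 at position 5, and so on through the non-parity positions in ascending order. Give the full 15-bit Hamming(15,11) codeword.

011001101010101

Place data bits at non-power-of-two positions: b3=1, b5=0, b6=1, b7=1, b9=1, b10=0, b11=1, b12=0, b13=1, b14=0, b15=1.
p1 = XOR of data positions {3,5,7,9,11,13,15} = 1⊕0⊕1⊕1⊕1⊕1⊕1 = 0
p2 = XOR of data positions {3,6,7,10,11,14,15} = 1⊕1⊕1⊕0⊕1⊕0⊕1 = 1
p4 = XOR of data positions {5,6,7,12,13,14,15} = 0⊕1⊕1⊕0⊕1⊕0⊕1 = 0
p8 = XOR of data positions {9,10,11,12,13,14,15} = 1⊕0⊕1⊕0⊕1⊕0⊕1 = 0
Codeword b1..b15 = 011001101010101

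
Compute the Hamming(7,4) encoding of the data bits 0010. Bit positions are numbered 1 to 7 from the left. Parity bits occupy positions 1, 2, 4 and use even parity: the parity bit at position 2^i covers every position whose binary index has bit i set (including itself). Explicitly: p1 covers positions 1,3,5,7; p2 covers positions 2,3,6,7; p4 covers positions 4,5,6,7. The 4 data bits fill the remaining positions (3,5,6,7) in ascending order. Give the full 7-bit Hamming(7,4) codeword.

0101010

Place data bits at non-power-of-two positions: b3=0, b5=0, b6=1, b7=0.
p1 = XOR of data positions {3,5,7} = 0⊕0⊕0 = 0
p2 = XOR of data positions {3,6,7} = 0⊕1⊕0 = 1
p4 = XOR of data positions {5,6,7} = 0⊕1⊕0 = 1
Codeword b1..b7 = 0101010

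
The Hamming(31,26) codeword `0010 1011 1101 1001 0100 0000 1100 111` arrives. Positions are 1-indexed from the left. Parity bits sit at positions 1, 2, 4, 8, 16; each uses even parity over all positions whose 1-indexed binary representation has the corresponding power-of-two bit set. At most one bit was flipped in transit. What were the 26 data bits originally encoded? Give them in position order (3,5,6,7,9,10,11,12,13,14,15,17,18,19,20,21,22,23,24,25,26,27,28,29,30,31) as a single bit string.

11011101100010001001100111

s1: b1⊕b3⊕b5⊕b7⊕b9⊕b11⊕b13⊕b15⊕b17⊕b19⊕b21⊕b23⊕b25⊕b27⊕b29⊕b31 = 0⊕1⊕1⊕1⊕1⊕0⊕1⊕0⊕0⊕0⊕0⊕0⊕1⊕0⊕1⊕1 = 0
s2: b2⊕b3⊕b6⊕b7⊕b10⊕b11⊕b14⊕b15⊕b18⊕b19⊕b22⊕b23⊕b26⊕b27⊕b30⊕b31 = 0⊕1⊕0⊕1⊕1⊕0⊕0⊕0⊕1⊕0⊕0⊕0⊕1⊕0⊕1⊕1 = 1
s4: b4⊕b5⊕b6⊕b7⊕b12⊕b13⊕b14⊕b15⊕b20⊕b21⊕b22⊕b23⊕b28⊕b29⊕b30⊕b31 = 0⊕1⊕0⊕1⊕1⊕1⊕0⊕0⊕0⊕0⊕0⊕0⊕0⊕1⊕1⊕1 = 1
s8: b8⊕b9⊕b10⊕b11⊕b12⊕b13⊕b14⊕b15⊕b24⊕b25⊕b26⊕b27⊕b28⊕b29⊕b30⊕b31 = 1⊕1⊕1⊕0⊕1⊕1⊕0⊕0⊕0⊕1⊕1⊕0⊕0⊕1⊕1⊕1 = 0
s16: b16⊕b17⊕b18⊕b19⊕b20⊕b21⊕b22⊕b23⊕b24⊕b25⊕b26⊕b27⊕b28⊕b29⊕b30⊕b31 = 1⊕0⊕1⊕0⊕0⊕0⊕0⊕0⊕0⊕1⊕1⊕0⊕0⊕1⊕1⊕1 = 1
Syndrome (s16...s1) = 10110 → position 22.
Flip bit 22: corrected codeword = 0010101111011001010001001100111
Data bits at positions 3,5,6,7,9,10,11,12,13,14,15,17,18,19,20,21,22,23,24,25,26,27,28,29,30,31: 11011101100010001001100111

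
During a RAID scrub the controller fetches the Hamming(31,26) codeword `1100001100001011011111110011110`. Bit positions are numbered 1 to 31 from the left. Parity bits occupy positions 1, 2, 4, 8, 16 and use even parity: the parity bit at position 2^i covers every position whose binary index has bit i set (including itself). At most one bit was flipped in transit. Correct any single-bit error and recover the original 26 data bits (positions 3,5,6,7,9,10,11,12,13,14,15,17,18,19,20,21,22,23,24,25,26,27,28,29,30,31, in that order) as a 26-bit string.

10010000101011111110011110

s1: b1⊕b3⊕b5⊕b7⊕b9⊕b11⊕b13⊕b15⊕b17⊕b19⊕b21⊕b23⊕b25⊕b27⊕b29⊕b31 = 1⊕0⊕0⊕1⊕0⊕0⊕1⊕1⊕0⊕1⊕1⊕1⊕0⊕1⊕1⊕0 = 1
s2: b2⊕b3⊕b6⊕b7⊕b10⊕b11⊕b14⊕b15⊕b18⊕b19⊕b22⊕b23⊕b26⊕b27⊕b30⊕b31 = 1⊕0⊕0⊕1⊕0⊕0⊕0⊕1⊕1⊕1⊕1⊕1⊕0⊕1⊕1⊕0 = 1
s4: b4⊕b5⊕b6⊕b7⊕b12⊕b13⊕b14⊕b15⊕b20⊕b21⊕b22⊕b23⊕b28⊕b29⊕b30⊕b31 = 0⊕0⊕0⊕1⊕0⊕1⊕0⊕1⊕1⊕1⊕1⊕1⊕1⊕1⊕1⊕0 = 0
s8: b8⊕b9⊕b10⊕b11⊕b12⊕b13⊕b14⊕b15⊕b24⊕b25⊕b26⊕b27⊕b28⊕b29⊕b30⊕b31 = 1⊕0⊕0⊕0⊕0⊕1⊕0⊕1⊕1⊕0⊕0⊕1⊕1⊕1⊕1⊕0 = 0
s16: b16⊕b17⊕b18⊕b19⊕b20⊕b21⊕b22⊕b23⊕b24⊕b25⊕b26⊕b27⊕b28⊕b29⊕b30⊕b31 = 1⊕0⊕1⊕1⊕1⊕1⊕1⊕1⊕1⊕0⊕0⊕1⊕1⊕1⊕1⊕0 = 0
Syndrome (s16...s1) = 00011 → position 3.
Flip bit 3: corrected codeword = 1110001100001011011111110011110
Data bits at positions 3,5,6,7,9,10,11,12,13,14,15,17,18,19,20,21,22,23,24,25,26,27,28,29,30,31: 10010000101011111110011110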